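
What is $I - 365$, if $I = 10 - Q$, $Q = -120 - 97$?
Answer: $-138$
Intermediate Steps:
$Q = -217$
$I = 227$ ($I = 10 - -217 = 10 + 217 = 227$)
$I - 365 = 227 - 365 = -138$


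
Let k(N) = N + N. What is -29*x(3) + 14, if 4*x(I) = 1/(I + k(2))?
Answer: 363/28 ≈ 12.964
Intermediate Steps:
k(N) = 2*N
x(I) = 1/(4*(4 + I)) (x(I) = 1/(4*(I + 2*2)) = 1/(4*(I + 4)) = 1/(4*(4 + I)))
-29*x(3) + 14 = -29/(4*(4 + 3)) + 14 = -29/(4*7) + 14 = -29*1/28 + 14 = -29/28 + 14 = 363/28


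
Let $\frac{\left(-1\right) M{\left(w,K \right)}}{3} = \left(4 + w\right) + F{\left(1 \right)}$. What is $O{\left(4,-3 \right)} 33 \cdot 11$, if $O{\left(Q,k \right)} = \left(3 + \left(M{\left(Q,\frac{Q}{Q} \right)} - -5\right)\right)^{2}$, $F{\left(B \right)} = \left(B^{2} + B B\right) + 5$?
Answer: $496947$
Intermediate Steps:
$F{\left(B \right)} = 5 + 2 B^{2}$ ($F{\left(B \right)} = \left(B^{2} + B^{2}\right) + 5 = 2 B^{2} + 5 = 5 + 2 B^{2}$)
$M{\left(w,K \right)} = -33 - 3 w$ ($M{\left(w,K \right)} = - 3 \left(\left(4 + w\right) + \left(5 + 2 \cdot 1^{2}\right)\right) = - 3 \left(\left(4 + w\right) + \left(5 + 2 \cdot 1\right)\right) = - 3 \left(\left(4 + w\right) + \left(5 + 2\right)\right) = - 3 \left(\left(4 + w\right) + 7\right) = - 3 \left(11 + w\right) = -33 - 3 w$)
$O{\left(Q,k \right)} = \left(-25 - 3 Q\right)^{2}$ ($O{\left(Q,k \right)} = \left(3 - \left(28 + 3 Q\right)\right)^{2} = \left(-25 - 3 Q\right)^{2}$)
$O{\left(4,-3 \right)} 33 \cdot 11 = \left(25 + 3 \cdot 4\right)^{2} \cdot 33 \cdot 11 = \left(25 + 12\right)^{2} \cdot 33 \cdot 11 = 37^{2} \cdot 33 \cdot 11 = 1369 \cdot 33 \cdot 11 = 45177 \cdot 11 = 496947$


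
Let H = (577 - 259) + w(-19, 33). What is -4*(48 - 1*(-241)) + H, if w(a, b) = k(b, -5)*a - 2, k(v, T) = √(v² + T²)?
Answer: -840 - 19*√1114 ≈ -1474.2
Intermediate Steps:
k(v, T) = √(T² + v²)
w(a, b) = -2 + a*√(25 + b²) (w(a, b) = √((-5)² + b²)*a - 2 = √(25 + b²)*a - 2 = a*√(25 + b²) - 2 = -2 + a*√(25 + b²))
H = 316 - 19*√1114 (H = (577 - 259) + (-2 - 19*√(25 + 33²)) = 318 + (-2 - 19*√(25 + 1089)) = 318 + (-2 - 19*√1114) = 316 - 19*√1114 ≈ -318.16)
-4*(48 - 1*(-241)) + H = -4*(48 - 1*(-241)) + (316 - 19*√1114) = -4*(48 + 241) + (316 - 19*√1114) = -4*289 + (316 - 19*√1114) = -1156 + (316 - 19*√1114) = -840 - 19*√1114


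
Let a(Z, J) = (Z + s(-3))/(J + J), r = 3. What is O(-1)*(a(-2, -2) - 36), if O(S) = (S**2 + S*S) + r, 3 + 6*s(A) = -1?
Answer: -530/3 ≈ -176.67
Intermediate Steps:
s(A) = -2/3 (s(A) = -1/2 + (1/6)*(-1) = -1/2 - 1/6 = -2/3)
O(S) = 3 + 2*S**2 (O(S) = (S**2 + S*S) + 3 = (S**2 + S**2) + 3 = 2*S**2 + 3 = 3 + 2*S**2)
a(Z, J) = (-2/3 + Z)/(2*J) (a(Z, J) = (Z - 2/3)/(J + J) = (-2/3 + Z)/((2*J)) = (-2/3 + Z)*(1/(2*J)) = (-2/3 + Z)/(2*J))
O(-1)*(a(-2, -2) - 36) = (3 + 2*(-1)**2)*((1/6)*(-2 + 3*(-2))/(-2) - 36) = (3 + 2*1)*((1/6)*(-1/2)*(-2 - 6) - 36) = (3 + 2)*((1/6)*(-1/2)*(-8) - 36) = 5*(2/3 - 36) = 5*(-106/3) = -530/3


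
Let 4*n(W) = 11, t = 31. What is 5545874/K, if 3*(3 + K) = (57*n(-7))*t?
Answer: 22183496/6467 ≈ 3430.3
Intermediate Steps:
n(W) = 11/4 (n(W) = (¼)*11 = 11/4)
K = 6467/4 (K = -3 + ((57*(11/4))*31)/3 = -3 + ((627/4)*31)/3 = -3 + (⅓)*(19437/4) = -3 + 6479/4 = 6467/4 ≈ 1616.8)
5545874/K = 5545874/(6467/4) = 5545874*(4/6467) = 22183496/6467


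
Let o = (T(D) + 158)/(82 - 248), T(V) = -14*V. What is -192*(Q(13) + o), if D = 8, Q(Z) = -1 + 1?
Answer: 4416/83 ≈ 53.205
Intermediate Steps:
Q(Z) = 0
o = -23/83 (o = (-14*8 + 158)/(82 - 248) = (-112 + 158)/(-166) = 46*(-1/166) = -23/83 ≈ -0.27711)
-192*(Q(13) + o) = -192*(0 - 23/83) = -192*(-23/83) = 4416/83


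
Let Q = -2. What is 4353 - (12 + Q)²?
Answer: 4253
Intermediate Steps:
4353 - (12 + Q)² = 4353 - (12 - 2)² = 4353 - 1*10² = 4353 - 1*100 = 4353 - 100 = 4253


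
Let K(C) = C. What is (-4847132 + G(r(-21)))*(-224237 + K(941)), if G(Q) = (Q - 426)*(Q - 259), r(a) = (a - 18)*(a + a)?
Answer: 709139864064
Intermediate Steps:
r(a) = 2*a*(-18 + a) (r(a) = (-18 + a)*(2*a) = 2*a*(-18 + a))
G(Q) = (-426 + Q)*(-259 + Q)
(-4847132 + G(r(-21)))*(-224237 + K(941)) = (-4847132 + (110334 + (2*(-21)*(-18 - 21))² - 1370*(-21)*(-18 - 21)))*(-224237 + 941) = (-4847132 + (110334 + (2*(-21)*(-39))² - 1370*(-21)*(-39)))*(-223296) = (-4847132 + (110334 + 1638² - 685*1638))*(-223296) = (-4847132 + (110334 + 2683044 - 1122030))*(-223296) = (-4847132 + 1671348)*(-223296) = -3175784*(-223296) = 709139864064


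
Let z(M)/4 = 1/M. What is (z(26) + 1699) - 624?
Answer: 13977/13 ≈ 1075.2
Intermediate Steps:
z(M) = 4/M
(z(26) + 1699) - 624 = (4/26 + 1699) - 624 = (4*(1/26) + 1699) - 624 = (2/13 + 1699) - 624 = 22089/13 - 624 = 13977/13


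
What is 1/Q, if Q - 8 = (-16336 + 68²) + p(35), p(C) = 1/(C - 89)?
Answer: -54/632017 ≈ -8.5441e-5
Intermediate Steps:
p(C) = 1/(-89 + C)
Q = -632017/54 (Q = 8 + ((-16336 + 68²) + 1/(-89 + 35)) = 8 + ((-16336 + 4624) + 1/(-54)) = 8 + (-11712 - 1/54) = 8 - 632449/54 = -632017/54 ≈ -11704.)
1/Q = 1/(-632017/54) = -54/632017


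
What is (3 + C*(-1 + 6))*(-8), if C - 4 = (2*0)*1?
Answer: -184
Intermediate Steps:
C = 4 (C = 4 + (2*0)*1 = 4 + 0*1 = 4 + 0 = 4)
(3 + C*(-1 + 6))*(-8) = (3 + 4*(-1 + 6))*(-8) = (3 + 4*5)*(-8) = (3 + 20)*(-8) = 23*(-8) = -184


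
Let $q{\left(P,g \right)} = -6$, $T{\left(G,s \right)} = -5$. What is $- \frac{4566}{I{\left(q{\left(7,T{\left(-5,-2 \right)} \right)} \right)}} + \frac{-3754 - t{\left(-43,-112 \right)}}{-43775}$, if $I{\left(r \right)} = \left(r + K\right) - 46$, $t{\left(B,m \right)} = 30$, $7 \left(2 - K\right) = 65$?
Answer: $\frac{280141382}{3633325} \approx 77.103$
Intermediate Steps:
$K = - \frac{51}{7}$ ($K = 2 - \frac{65}{7} = - \frac{51}{7} \approx -7.2857$)
$I{\left(r \right)} = - \frac{373}{7} + r$ ($I{\left(r \right)} = \left(r - \frac{51}{7}\right) - 46 = \left(- \frac{51}{7} + r\right) - 46 = - \frac{373}{7} + r$)
$- \frac{4566}{I{\left(q{\left(7,T{\left(-5,-2 \right)} \right)} \right)}} + \frac{-3754 - t{\left(-43,-112 \right)}}{-43775} = - \frac{4566}{- \frac{373}{7} - 6} + \frac{-3754 - 30}{-43775} = - \frac{4566}{- \frac{415}{7}} + \left(-3754 - 30\right) \left(- \frac{1}{43775}\right) = \left(-4566\right) \left(- \frac{7}{415}\right) - - \frac{3784}{43775} = \frac{31962}{415} + \frac{3784}{43775} = \frac{280141382}{3633325}$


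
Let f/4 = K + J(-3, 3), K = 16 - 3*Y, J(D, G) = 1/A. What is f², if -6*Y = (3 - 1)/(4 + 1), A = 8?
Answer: 426409/100 ≈ 4264.1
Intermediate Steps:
Y = -1/15 (Y = -(3 - 1)/(6*(4 + 1)) = -1/(3*5) = -⅙*⅖ = -1/15 ≈ -0.066667)
J(D, G) = ⅛ (J(D, G) = 1/8 = ⅛)
K = 81/5 (K = 16 - 3*(-1)/15 = 16 - 1*(-⅕) = 16 + ⅕ = 81/5 ≈ 16.200)
f = 653/10 (f = 4*(81/5 + ⅛) = 4*(653/40) = 653/10 ≈ 65.300)
f² = (653/10)² = 426409/100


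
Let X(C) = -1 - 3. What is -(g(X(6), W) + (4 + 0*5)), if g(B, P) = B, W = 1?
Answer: 0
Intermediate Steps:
X(C) = -4
-(g(X(6), W) + (4 + 0*5)) = -(-4 + (4 + 0*5)) = -(-4 + (4 + 0)) = -(-4 + 4) = -1*0 = 0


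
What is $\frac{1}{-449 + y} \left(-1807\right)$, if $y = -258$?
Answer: $\frac{1807}{707} \approx 2.5559$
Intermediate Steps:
$\frac{1}{-449 + y} \left(-1807\right) = \frac{1}{-449 - 258} \left(-1807\right) = \frac{1}{-707} \left(-1807\right) = \left(- \frac{1}{707}\right) \left(-1807\right) = \frac{1807}{707}$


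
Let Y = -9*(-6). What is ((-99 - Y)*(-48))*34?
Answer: 249696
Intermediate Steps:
Y = 54
((-99 - Y)*(-48))*34 = ((-99 - 1*54)*(-48))*34 = ((-99 - 54)*(-48))*34 = -153*(-48)*34 = 7344*34 = 249696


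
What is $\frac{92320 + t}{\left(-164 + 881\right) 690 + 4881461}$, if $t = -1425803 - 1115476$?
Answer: $- \frac{2448959}{5376191} \approx -0.45552$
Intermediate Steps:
$t = -2541279$ ($t = -1425803 - 1115476 = -2541279$)
$\frac{92320 + t}{\left(-164 + 881\right) 690 + 4881461} = \frac{92320 - 2541279}{\left(-164 + 881\right) 690 + 4881461} = - \frac{2448959}{717 \cdot 690 + 4881461} = - \frac{2448959}{494730 + 4881461} = - \frac{2448959}{5376191}$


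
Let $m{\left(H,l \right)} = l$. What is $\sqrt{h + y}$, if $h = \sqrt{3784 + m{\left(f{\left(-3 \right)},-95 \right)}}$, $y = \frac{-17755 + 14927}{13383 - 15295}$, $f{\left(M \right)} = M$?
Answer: $\frac{\sqrt{337946 + 228484 \sqrt{3689}}}{478} \approx 7.8877$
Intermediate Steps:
$y = \frac{707}{478}$ ($y = - \frac{2828}{-1912} = \left(-2828\right) \left(- \frac{1}{1912}\right) = \frac{707}{478} \approx 1.4791$)
$h = \sqrt{3689}$ ($h = \sqrt{3784 - 95} = \sqrt{3689} \approx 60.737$)
$\sqrt{h + y} = \sqrt{\sqrt{3689} + \frac{707}{478}} = \sqrt{\frac{707}{478} + \sqrt{3689}}$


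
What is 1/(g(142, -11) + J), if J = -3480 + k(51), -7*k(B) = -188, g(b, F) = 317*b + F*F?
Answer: 7/291773 ≈ 2.3991e-5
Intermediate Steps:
g(b, F) = F² + 317*b (g(b, F) = 317*b + F² = F² + 317*b)
k(B) = 188/7 (k(B) = -⅐*(-188) = 188/7)
J = -24172/7 (J = -3480 + 188/7 = -24172/7 ≈ -3453.1)
1/(g(142, -11) + J) = 1/(((-11)² + 317*142) - 24172/7) = 1/((121 + 45014) - 24172/7) = 1/(45135 - 24172/7) = 1/(291773/7) = 7/291773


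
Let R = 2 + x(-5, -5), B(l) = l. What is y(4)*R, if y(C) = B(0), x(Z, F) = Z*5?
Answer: 0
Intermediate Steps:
x(Z, F) = 5*Z
y(C) = 0
R = -23 (R = 2 + 5*(-5) = 2 - 25 = -23)
y(4)*R = 0*(-23) = 0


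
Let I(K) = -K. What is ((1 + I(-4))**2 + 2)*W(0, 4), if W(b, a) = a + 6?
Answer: 270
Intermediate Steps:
W(b, a) = 6 + a
((1 + I(-4))**2 + 2)*W(0, 4) = ((1 - 1*(-4))**2 + 2)*(6 + 4) = ((1 + 4)**2 + 2)*10 = (5**2 + 2)*10 = (25 + 2)*10 = 27*10 = 270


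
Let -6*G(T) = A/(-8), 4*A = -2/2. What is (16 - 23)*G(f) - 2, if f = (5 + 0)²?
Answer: -377/192 ≈ -1.9635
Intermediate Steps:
A = -¼ (A = (-2/2)/4 = (-2*½)/4 = (¼)*(-1) = -¼ ≈ -0.25000)
f = 25 (f = 5² = 25)
G(T) = -1/192 (G(T) = -(-1)/(24*(-8)) = -(-1)*(-1)/(24*8) = -⅙*1/32 = -1/192)
(16 - 23)*G(f) - 2 = (16 - 23)*(-1/192) - 2 = -7*(-1/192) - 2 = 7/192 - 2 = -377/192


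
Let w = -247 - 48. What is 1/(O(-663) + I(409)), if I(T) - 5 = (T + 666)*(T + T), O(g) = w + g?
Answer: 1/878397 ≈ 1.1384e-6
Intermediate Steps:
w = -295
O(g) = -295 + g
I(T) = 5 + 2*T*(666 + T) (I(T) = 5 + (T + 666)*(T + T) = 5 + (666 + T)*(2*T) = 5 + 2*T*(666 + T))
1/(O(-663) + I(409)) = 1/((-295 - 663) + (5 + 2*409² + 1332*409)) = 1/(-958 + (5 + 2*167281 + 544788)) = 1/(-958 + (5 + 334562 + 544788)) = 1/(-958 + 879355) = 1/878397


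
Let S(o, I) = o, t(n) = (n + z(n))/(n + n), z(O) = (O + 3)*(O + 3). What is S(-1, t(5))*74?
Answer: -74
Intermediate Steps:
z(O) = (3 + O)**2 (z(O) = (3 + O)*(3 + O) = (3 + O)**2)
t(n) = (n + (3 + n)**2)/(2*n) (t(n) = (n + (3 + n)**2)/(n + n) = (n + (3 + n)**2)/((2*n)) = (n + (3 + n)**2)*(1/(2*n)) = (n + (3 + n)**2)/(2*n))
S(-1, t(5))*74 = -1*74 = -74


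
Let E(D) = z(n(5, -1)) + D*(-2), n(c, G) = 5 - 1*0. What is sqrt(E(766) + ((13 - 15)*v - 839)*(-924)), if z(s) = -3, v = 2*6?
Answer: sqrt(795877) ≈ 892.12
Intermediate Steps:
v = 12
n(c, G) = 5 (n(c, G) = 5 + 0 = 5)
E(D) = -3 - 2*D (E(D) = -3 + D*(-2) = -3 - 2*D)
sqrt(E(766) + ((13 - 15)*v - 839)*(-924)) = sqrt((-3 - 2*766) + ((13 - 15)*12 - 839)*(-924)) = sqrt((-3 - 1532) + (-2*12 - 839)*(-924)) = sqrt(-1535 + (-24 - 839)*(-924)) = sqrt(-1535 - 863*(-924)) = sqrt(-1535 + 797412) = sqrt(795877)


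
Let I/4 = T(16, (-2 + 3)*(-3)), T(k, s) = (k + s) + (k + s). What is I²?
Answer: 10816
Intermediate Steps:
T(k, s) = 2*k + 2*s
I = 104 (I = 4*(2*16 + 2*((-2 + 3)*(-3))) = 4*(32 + 2*(1*(-3))) = 4*(32 + 2*(-3)) = 4*(32 - 6) = 4*26 = 104)
I² = 104² = 10816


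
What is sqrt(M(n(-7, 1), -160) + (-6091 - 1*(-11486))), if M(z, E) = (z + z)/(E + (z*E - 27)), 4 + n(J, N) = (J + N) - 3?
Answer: sqrt(19332658137)/1893 ≈ 73.451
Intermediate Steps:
n(J, N) = -7 + J + N (n(J, N) = -4 + ((J + N) - 3) = -4 + (-3 + J + N) = -7 + J + N)
M(z, E) = 2*z/(-27 + E + E*z) (M(z, E) = (2*z)/(E + (E*z - 27)) = (2*z)/(E + (-27 + E*z)) = (2*z)/(-27 + E + E*z) = 2*z/(-27 + E + E*z))
sqrt(M(n(-7, 1), -160) + (-6091 - 1*(-11486))) = sqrt(2*(-7 - 7 + 1)/(-27 - 160 - 160*(-7 - 7 + 1)) + (-6091 - 1*(-11486))) = sqrt(2*(-13)/(-27 - 160 - 160*(-13)) + (-6091 + 11486)) = sqrt(2*(-13)/(-27 - 160 + 2080) + 5395) = sqrt(2*(-13)/1893 + 5395) = sqrt(2*(-13)*(1/1893) + 5395) = sqrt(-26/1893 + 5395) = sqrt(10212709/1893) = sqrt(19332658137)/1893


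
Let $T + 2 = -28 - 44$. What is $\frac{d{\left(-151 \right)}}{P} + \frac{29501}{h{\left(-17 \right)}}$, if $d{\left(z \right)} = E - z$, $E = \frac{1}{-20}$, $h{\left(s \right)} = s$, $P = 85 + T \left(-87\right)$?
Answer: $- \frac{3848649137}{2217820} \approx -1735.3$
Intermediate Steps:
$T = -74$ ($T = -2 - 72 = -74$)
$P = 6523$ ($P = 85 - -6438 = 85 + 6438 = 6523$)
$E = - \frac{1}{20} \approx -0.05$
$d{\left(z \right)} = - \frac{1}{20} - z$
$\frac{d{\left(-151 \right)}}{P} + \frac{29501}{h{\left(-17 \right)}} = \frac{- \frac{1}{20} - -151}{6523} + \frac{29501}{-17} = \left(- \frac{1}{20} + 151\right) \frac{1}{6523} + 29501 \left(- \frac{1}{17}\right) = \frac{3019}{20} \cdot \frac{1}{6523} - \frac{29501}{17} = \frac{3019}{130460} - \frac{29501}{17} = - \frac{3848649137}{2217820}$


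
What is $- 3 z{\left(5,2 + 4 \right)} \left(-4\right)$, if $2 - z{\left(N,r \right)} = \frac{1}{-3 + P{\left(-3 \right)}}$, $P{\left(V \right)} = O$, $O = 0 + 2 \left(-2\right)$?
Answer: $\frac{180}{7} \approx 25.714$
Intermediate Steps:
$O = -4$ ($O = 0 - 4 = -4$)
$P{\left(V \right)} = -4$
$z{\left(N,r \right)} = \frac{15}{7}$ ($z{\left(N,r \right)} = 2 - \frac{1}{-3 - 4} = 2 - \frac{1}{-7} = 2 - - \frac{1}{7} = 2 + \frac{1}{7} = \frac{15}{7}$)
$- 3 z{\left(5,2 + 4 \right)} \left(-4\right) = \left(-3\right) \frac{15}{7} \left(-4\right) = \left(- \frac{45}{7}\right) \left(-4\right) = \frac{180}{7}$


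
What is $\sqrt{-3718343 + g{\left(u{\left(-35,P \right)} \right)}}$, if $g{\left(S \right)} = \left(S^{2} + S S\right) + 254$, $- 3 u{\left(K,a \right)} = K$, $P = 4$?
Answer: $\frac{i \sqrt{33460351}}{3} \approx 1928.2 i$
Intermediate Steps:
$u{\left(K,a \right)} = - \frac{K}{3}$
$g{\left(S \right)} = 254 + 2 S^{2}$ ($g{\left(S \right)} = \left(S^{2} + S^{2}\right) + 254 = 2 S^{2} + 254 = 254 + 2 S^{2}$)
$\sqrt{-3718343 + g{\left(u{\left(-35,P \right)} \right)}} = \sqrt{-3718343 + \left(254 + 2 \left(\left(- \frac{1}{3}\right) \left(-35\right)\right)^{2}\right)} = \sqrt{-3718343 + \left(254 + 2 \left(\frac{35}{3}\right)^{2}\right)} = \sqrt{-3718343 + \left(254 + 2 \cdot \frac{1225}{9}\right)} = \sqrt{-3718343 + \left(254 + \frac{2450}{9}\right)} = \sqrt{-3718343 + \frac{4736}{9}} = \sqrt{- \frac{33460351}{9}} = \frac{i \sqrt{33460351}}{3}$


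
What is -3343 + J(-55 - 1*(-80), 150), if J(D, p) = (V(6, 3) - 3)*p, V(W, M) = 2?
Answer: -3493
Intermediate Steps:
J(D, p) = -p (J(D, p) = (2 - 3)*p = -p)
-3343 + J(-55 - 1*(-80), 150) = -3343 - 1*150 = -3343 - 150 = -3493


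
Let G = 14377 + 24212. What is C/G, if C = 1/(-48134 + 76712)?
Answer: 1/1102796442 ≈ 9.0679e-10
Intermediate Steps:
G = 38589
C = 1/28578 ≈ 3.4992e-5
C/G = (1/28578)/38589 = (1/28578)*(1/38589) = 1/1102796442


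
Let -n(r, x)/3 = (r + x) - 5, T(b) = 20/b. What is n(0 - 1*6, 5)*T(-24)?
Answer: -15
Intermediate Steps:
n(r, x) = 15 - 3*r - 3*x (n(r, x) = -3*((r + x) - 5) = -3*(-5 + r + x) = 15 - 3*r - 3*x)
n(0 - 1*6, 5)*T(-24) = (15 - 3*(0 - 1*6) - 3*5)*(20/(-24)) = (15 - 3*(0 - 6) - 15)*(20*(-1/24)) = (15 - 3*(-6) - 15)*(-⅚) = (15 + 18 - 15)*(-⅚) = 18*(-⅚) = -15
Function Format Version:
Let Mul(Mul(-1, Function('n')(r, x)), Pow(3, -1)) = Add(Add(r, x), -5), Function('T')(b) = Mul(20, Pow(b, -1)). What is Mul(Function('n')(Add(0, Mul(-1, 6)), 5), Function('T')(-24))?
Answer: -15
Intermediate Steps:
Function('n')(r, x) = Add(15, Mul(-3, r), Mul(-3, x)) (Function('n')(r, x) = Mul(-3, Add(Add(r, x), -5)) = Mul(-3, Add(-5, r, x)) = Add(15, Mul(-3, r), Mul(-3, x)))
Mul(Function('n')(Add(0, Mul(-1, 6)), 5), Function('T')(-24)) = Mul(Add(15, Mul(-3, Add(0, Mul(-1, 6))), Mul(-3, 5)), Mul(20, Pow(-24, -1))) = Mul(Add(15, Mul(-3, Add(0, -6)), -15), Mul(20, Rational(-1, 24))) = Mul(Add(15, Mul(-3, -6), -15), Rational(-5, 6)) = Mul(Add(15, 18, -15), Rational(-5, 6)) = Mul(18, Rational(-5, 6)) = -15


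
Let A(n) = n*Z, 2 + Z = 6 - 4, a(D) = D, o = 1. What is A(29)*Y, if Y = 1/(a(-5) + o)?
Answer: 0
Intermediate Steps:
Y = -¼ (Y = 1/(-5 + 1) = 1/(-4) = -¼ ≈ -0.25000)
Z = 0 (Z = -2 + (6 - 4) = -2 + 2 = 0)
A(n) = 0 (A(n) = n*0 = 0)
A(29)*Y = 0*(-¼) = 0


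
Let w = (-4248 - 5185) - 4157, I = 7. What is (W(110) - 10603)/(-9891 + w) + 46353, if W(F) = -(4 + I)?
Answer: 362808469/7827 ≈ 46353.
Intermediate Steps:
W(F) = -11 (W(F) = -(4 + 7) = -1*11 = -11)
w = -13590 (w = -9433 - 4157 = -13590)
(W(110) - 10603)/(-9891 + w) + 46353 = (-11 - 10603)/(-9891 - 13590) + 46353 = -10614/(-23481) + 46353 = -10614*(-1/23481) + 46353 = 3538/7827 + 46353 = 362808469/7827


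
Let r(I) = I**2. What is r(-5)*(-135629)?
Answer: -3390725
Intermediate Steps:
r(-5)*(-135629) = (-5)**2*(-135629) = 25*(-135629) = -3390725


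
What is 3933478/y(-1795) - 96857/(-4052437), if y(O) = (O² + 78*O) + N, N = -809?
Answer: 8119304077714/6243196599511 ≈ 1.3005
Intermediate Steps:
y(O) = -809 + O² + 78*O (y(O) = (O² + 78*O) - 809 = -809 + O² + 78*O)
3933478/y(-1795) - 96857/(-4052437) = 3933478/(-809 + (-1795)² + 78*(-1795)) - 96857/(-4052437) = 3933478/(-809 + 3222025 - 140010) - 96857*(-1/4052437) = 3933478/3081206 + 96857/4052437 = 3933478*(1/3081206) + 96857/4052437 = 1966739/1540603 + 96857/4052437 = 8119304077714/6243196599511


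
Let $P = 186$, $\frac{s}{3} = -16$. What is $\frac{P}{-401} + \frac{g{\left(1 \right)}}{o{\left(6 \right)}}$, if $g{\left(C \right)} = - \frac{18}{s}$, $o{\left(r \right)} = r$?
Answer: $- \frac{2575}{6416} \approx -0.40134$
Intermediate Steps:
$s = -48$ ($s = 3 \left(-16\right) = -48$)
$g{\left(C \right)} = \frac{3}{8}$ ($g{\left(C \right)} = - \frac{18}{-48} = \left(-18\right) \left(- \frac{1}{48}\right) = \frac{3}{8}$)
$\frac{P}{-401} + \frac{g{\left(1 \right)}}{o{\left(6 \right)}} = \frac{186}{-401} + \frac{3}{8 \cdot 6} = 186 \left(- \frac{1}{401}\right) + \frac{3}{8} \cdot \frac{1}{6} = - \frac{186}{401} + \frac{1}{16} = - \frac{2575}{6416}$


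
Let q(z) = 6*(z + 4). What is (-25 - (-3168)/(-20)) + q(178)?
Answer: 4543/5 ≈ 908.60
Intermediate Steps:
q(z) = 24 + 6*z (q(z) = 6*(4 + z) = 24 + 6*z)
(-25 - (-3168)/(-20)) + q(178) = (-25 - (-3168)/(-20)) + (24 + 6*178) = (-25 - (-3168)*(-1)/20) + (24 + 1068) = (-25 - 32*99/20) + 1092 = (-25 - 792/5) + 1092 = -917/5 + 1092 = 4543/5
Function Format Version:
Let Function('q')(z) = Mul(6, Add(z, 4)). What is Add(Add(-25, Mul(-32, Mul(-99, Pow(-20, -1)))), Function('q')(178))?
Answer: Rational(4543, 5) ≈ 908.60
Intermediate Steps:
Function('q')(z) = Add(24, Mul(6, z)) (Function('q')(z) = Mul(6, Add(4, z)) = Add(24, Mul(6, z)))
Add(Add(-25, Mul(-32, Mul(-99, Pow(-20, -1)))), Function('q')(178)) = Add(Add(-25, Mul(-32, Mul(-99, Pow(-20, -1)))), Add(24, Mul(6, 178))) = Add(Add(-25, Mul(-32, Mul(-99, Rational(-1, 20)))), Add(24, 1068)) = Add(Add(-25, Mul(-32, Rational(99, 20))), 1092) = Add(Add(-25, Rational(-792, 5)), 1092) = Add(Rational(-917, 5), 1092) = Rational(4543, 5)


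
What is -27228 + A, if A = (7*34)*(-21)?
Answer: -32226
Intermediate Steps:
A = -4998 (A = 238*(-21) = -4998)
-27228 + A = -27228 - 4998 = -32226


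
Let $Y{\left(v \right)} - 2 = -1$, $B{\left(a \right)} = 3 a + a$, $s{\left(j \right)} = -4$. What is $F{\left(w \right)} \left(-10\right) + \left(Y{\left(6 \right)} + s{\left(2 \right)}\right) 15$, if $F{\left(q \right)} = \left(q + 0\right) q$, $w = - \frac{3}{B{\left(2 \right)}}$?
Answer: $- \frac{1485}{32} \approx -46.406$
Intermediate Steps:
$B{\left(a \right)} = 4 a$
$Y{\left(v \right)} = 1$ ($Y{\left(v \right)} = 2 - 1 = 1$)
$w = - \frac{3}{8}$ ($w = - \frac{3}{4 \cdot 2} = - \frac{3}{8} \approx -0.375$)
$F{\left(q \right)} = q^{2}$ ($F{\left(q \right)} = q q = q^{2}$)
$F{\left(w \right)} \left(-10\right) + \left(Y{\left(6 \right)} + s{\left(2 \right)}\right) 15 = \left(- \frac{3}{8}\right)^{2} \left(-10\right) + \left(1 - 4\right) 15 = \frac{9}{64} \left(-10\right) - 45 = - \frac{45}{32} - 45 = - \frac{1485}{32}$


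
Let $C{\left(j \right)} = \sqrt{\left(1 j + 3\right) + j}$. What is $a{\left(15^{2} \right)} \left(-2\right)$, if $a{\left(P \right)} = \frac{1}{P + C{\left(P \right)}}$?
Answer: $- \frac{75}{8362} + \frac{\sqrt{453}}{25086} \approx -0.0081207$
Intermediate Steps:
$C{\left(j \right)} = \sqrt{3 + 2 j}$ ($C{\left(j \right)} = \sqrt{\left(j + 3\right) + j} = \sqrt{\left(3 + j\right) + j} = \sqrt{3 + 2 j}$)
$a{\left(P \right)} = \frac{1}{P + \sqrt{3 + 2 P}}$
$a{\left(15^{2} \right)} \left(-2\right) = \frac{1}{15^{2} + \sqrt{3 + 2 \cdot 15^{2}}} \left(-2\right) = \frac{1}{225 + \sqrt{3 + 2 \cdot 225}} \left(-2\right) = \frac{1}{225 + \sqrt{3 + 450}} \left(-2\right) = \frac{1}{225 + \sqrt{453}} \left(-2\right) = - \frac{2}{225 + \sqrt{453}}$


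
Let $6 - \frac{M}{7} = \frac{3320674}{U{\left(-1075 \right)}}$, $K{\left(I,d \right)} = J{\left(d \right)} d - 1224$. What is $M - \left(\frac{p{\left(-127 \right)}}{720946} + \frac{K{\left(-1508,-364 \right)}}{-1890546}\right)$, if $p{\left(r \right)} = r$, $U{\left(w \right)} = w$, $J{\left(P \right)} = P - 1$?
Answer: $\frac{15871881640863781369}{732602597377350} \approx 21665.0$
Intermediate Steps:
$J{\left(P \right)} = -1 + P$ ($J{\left(P \right)} = P - 1 = -1 + P$)
$K{\left(I,d \right)} = -1224 + d \left(-1 + d\right)$ ($K{\left(I,d \right)} = \left(-1 + d\right) d - 1224 = d \left(-1 + d\right) - 1224 = -1224 + d \left(-1 + d\right)$)
$M = \frac{23289868}{1075}$ ($M = 42 - 7 \frac{3320674}{-1075} = 42 - 7 \cdot 3320674 \left(- \frac{1}{1075}\right) = 42 - - \frac{23244718}{1075} = 42 + \frac{23244718}{1075} = \frac{23289868}{1075} \approx 21665.0$)
$M - \left(\frac{p{\left(-127 \right)}}{720946} + \frac{K{\left(-1508,-364 \right)}}{-1890546}\right) = \frac{23289868}{1075} - \left(- \frac{127}{720946} + \frac{-1224 - 364 \left(-1 - 364\right)}{-1890546}\right) = \frac{23289868}{1075} - \left(\left(-127\right) \frac{1}{720946} + \left(-1224 - -132860\right) \left(- \frac{1}{1890546}\right)\right) = \frac{23289868}{1075} - \left(- \frac{127}{720946} + \left(-1224 + 132860\right) \left(- \frac{1}{1890546}\right)\right) = \frac{23289868}{1075} - \left(- \frac{127}{720946} + 131636 \left(- \frac{1}{1890546}\right)\right) = \frac{23289868}{1075} - \left(- \frac{127}{720946} - \frac{65818}{945273}\right) = \frac{23289868}{1075} - - \frac{47571273499}{681490788258} = \frac{23289868}{1075} + \frac{47571273499}{681490788258} = \frac{15871881640863781369}{732602597377350}$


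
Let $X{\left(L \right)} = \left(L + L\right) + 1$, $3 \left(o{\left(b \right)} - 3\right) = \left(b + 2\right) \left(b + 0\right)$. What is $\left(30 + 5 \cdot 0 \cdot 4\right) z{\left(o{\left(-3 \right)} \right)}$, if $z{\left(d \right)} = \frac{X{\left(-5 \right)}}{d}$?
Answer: $- \frac{135}{2} \approx -67.5$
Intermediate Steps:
$o{\left(b \right)} = 3 + \frac{b \left(2 + b\right)}{3}$ ($o{\left(b \right)} = 3 + \frac{\left(b + 2\right) \left(b + 0\right)}{3} = 3 + \frac{\left(2 + b\right) b}{3} = 3 + \frac{b \left(2 + b\right)}{3}$)
$X{\left(L \right)} = 1 + 2 L$ ($X{\left(L \right)} = 2 L + 1 = 1 + 2 L$)
$z{\left(d \right)} = - \frac{9}{d}$ ($z{\left(d \right)} = \frac{1 + 2 \left(-5\right)}{d} = \frac{1 - 10}{d} = - \frac{9}{d}$)
$\left(30 + 5 \cdot 0 \cdot 4\right) z{\left(o{\left(-3 \right)} \right)} = \left(30 + 5 \cdot 0 \cdot 4\right) \left(- \frac{9}{3 + \frac{\left(-3\right)^{2}}{3} + \frac{2}{3} \left(-3\right)}\right) = \left(30 + 0 \cdot 4\right) \left(- \frac{9}{3 + \frac{1}{3} \cdot 9 - 2}\right) = \left(30 + 0\right) \left(- \frac{9}{3 + 3 - 2}\right) = 30 \left(- \frac{9}{4}\right) = - \frac{135}{2}$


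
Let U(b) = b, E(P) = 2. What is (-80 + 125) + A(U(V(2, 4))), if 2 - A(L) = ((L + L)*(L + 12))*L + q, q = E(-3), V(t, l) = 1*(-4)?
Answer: -211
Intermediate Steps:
V(t, l) = -4
q = 2
A(L) = -2*L**2*(12 + L) (A(L) = 2 - (((L + L)*(L + 12))*L + 2) = 2 - (((2*L)*(12 + L))*L + 2) = 2 - ((2*L*(12 + L))*L + 2) = 2 - (2*L**2*(12 + L) + 2) = 2 - (2 + 2*L**2*(12 + L)) = 2 + (-2 - 2*L**2*(12 + L)) = -2*L**2*(12 + L))
(-80 + 125) + A(U(V(2, 4))) = (-80 + 125) + 2*(-4)**2*(-12 - 1*(-4)) = 45 + 2*16*(-12 + 4) = 45 + 2*16*(-8) = 45 - 256 = -211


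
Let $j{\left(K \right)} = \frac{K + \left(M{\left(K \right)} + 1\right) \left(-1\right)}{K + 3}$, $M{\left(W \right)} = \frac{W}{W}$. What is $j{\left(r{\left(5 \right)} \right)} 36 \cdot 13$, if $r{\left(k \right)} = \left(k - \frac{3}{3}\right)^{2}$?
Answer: $\frac{6552}{19} \approx 344.84$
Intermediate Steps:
$M{\left(W \right)} = 1$
$r{\left(k \right)} = \left(-1 + k\right)^{2}$ ($r{\left(k \right)} = \left(k - 1\right)^{2} = \left(-1 + k\right)^{2}$)
$j{\left(K \right)} = \frac{-2 + K}{3 + K}$ ($j{\left(K \right)} = \frac{K + \left(1 + 1\right) \left(-1\right)}{K + 3} = \frac{K + 2 \left(-1\right)}{3 + K} = \frac{K - 2}{3 + K} = \frac{-2 + K}{3 + K}$)
$j{\left(r{\left(5 \right)} \right)} 36 \cdot 13 = \frac{-2 + \left(-1 + 5\right)^{2}}{3 + \left(-1 + 5\right)^{2}} \cdot 36 \cdot 13 = \frac{-2 + 4^{2}}{3 + 4^{2}} \cdot 468 = \frac{-2 + 16}{3 + 16} \cdot 468 = \frac{1}{19} \cdot 14 \cdot 468 = \frac{14}{19} \cdot 468 = \frac{6552}{19}$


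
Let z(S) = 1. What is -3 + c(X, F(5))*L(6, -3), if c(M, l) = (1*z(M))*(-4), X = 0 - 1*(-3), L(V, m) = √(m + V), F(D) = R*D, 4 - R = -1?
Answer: -3 - 4*√3 ≈ -9.9282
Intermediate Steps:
R = 5 (R = 4 - 1*(-1) = 4 + 1 = 5)
F(D) = 5*D
L(V, m) = √(V + m)
X = 3 (X = 0 + 3 = 3)
c(M, l) = -4 (c(M, l) = (1*1)*(-4) = 1*(-4) = -4)
-3 + c(X, F(5))*L(6, -3) = -3 - 4*√(6 - 3) = -3 - 4*√3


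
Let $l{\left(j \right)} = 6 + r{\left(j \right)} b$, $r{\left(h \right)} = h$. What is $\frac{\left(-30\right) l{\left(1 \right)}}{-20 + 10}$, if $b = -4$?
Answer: $6$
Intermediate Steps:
$l{\left(j \right)} = 6 - 4 j$ ($l{\left(j \right)} = 6 + j \left(-4\right) = 6 - 4 j$)
$\frac{\left(-30\right) l{\left(1 \right)}}{-20 + 10} = \frac{\left(-30\right) \left(6 - 4\right)}{-20 + 10} = \frac{\left(-30\right) \left(6 - 4\right)}{-10} = \left(-30\right) 2 \left(- \frac{1}{10}\right) = \left(-60\right) \left(- \frac{1}{10}\right) = 6$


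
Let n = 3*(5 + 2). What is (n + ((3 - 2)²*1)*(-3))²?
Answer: 324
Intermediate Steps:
n = 21 (n = 3*7 = 21)
(n + ((3 - 2)²*1)*(-3))² = (21 + ((3 - 2)²*1)*(-3))² = (21 + (1²*1)*(-3))² = (21 + (1*1)*(-3))² = (21 + 1*(-3))² = (21 - 3)² = 18² = 324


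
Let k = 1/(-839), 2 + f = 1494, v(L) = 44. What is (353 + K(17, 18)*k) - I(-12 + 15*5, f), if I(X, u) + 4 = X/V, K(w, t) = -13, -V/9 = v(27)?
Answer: 13185457/36916 ≈ 357.17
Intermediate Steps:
V = -396 (V = -9*44 = -396)
f = 1492 (f = -2 + 1494 = 1492)
k = -1/839 ≈ -0.0011919
I(X, u) = -4 - X/396 (I(X, u) = -4 + X/(-396) = -4 + X*(-1/396) = -4 - X/396)
(353 + K(17, 18)*k) - I(-12 + 15*5, f) = (353 - 13*(-1/839)) - (-4 - (-12 + 15*5)/396) = (353 + 13/839) - (-4 - (-12 + 75)/396) = 296180/839 - (-4 - 1/396*63) = 296180/839 - (-4 - 7/44) = 296180/839 - 1*(-183/44) = 296180/839 + 183/44 = 13185457/36916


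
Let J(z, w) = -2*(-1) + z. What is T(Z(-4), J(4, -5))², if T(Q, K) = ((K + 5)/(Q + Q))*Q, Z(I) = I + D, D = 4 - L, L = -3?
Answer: 121/4 ≈ 30.250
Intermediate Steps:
D = 7 (D = 4 - 1*(-3) = 4 + 3 = 7)
J(z, w) = 2 + z
Z(I) = 7 + I (Z(I) = I + 7 = 7 + I)
T(Q, K) = 5/2 + K/2 (T(Q, K) = ((5 + K)/((2*Q)))*Q = ((5 + K)*(1/(2*Q)))*Q = ((5 + K)/(2*Q))*Q = 5/2 + K/2)
T(Z(-4), J(4, -5))² = (5/2 + (2 + 4)/2)² = (5/2 + (½)*6)² = (5/2 + 3)² = (11/2)² = 121/4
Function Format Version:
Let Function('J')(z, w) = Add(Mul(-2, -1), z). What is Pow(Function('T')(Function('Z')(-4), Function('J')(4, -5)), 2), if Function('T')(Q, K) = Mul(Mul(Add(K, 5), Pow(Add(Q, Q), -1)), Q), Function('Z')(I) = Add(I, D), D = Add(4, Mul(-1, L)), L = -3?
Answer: Rational(121, 4) ≈ 30.250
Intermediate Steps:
D = 7 (D = Add(4, Mul(-1, -3)) = Add(4, 3) = 7)
Function('J')(z, w) = Add(2, z)
Function('Z')(I) = Add(7, I) (Function('Z')(I) = Add(I, 7) = Add(7, I))
Function('T')(Q, K) = Add(Rational(5, 2), Mul(Rational(1, 2), K)) (Function('T')(Q, K) = Mul(Mul(Add(5, K), Pow(Mul(2, Q), -1)), Q) = Mul(Mul(Add(5, K), Mul(Rational(1, 2), Pow(Q, -1))), Q) = Mul(Mul(Rational(1, 2), Pow(Q, -1), Add(5, K)), Q) = Add(Rational(5, 2), Mul(Rational(1, 2), K)))
Pow(Function('T')(Function('Z')(-4), Function('J')(4, -5)), 2) = Pow(Add(Rational(5, 2), Mul(Rational(1, 2), Add(2, 4))), 2) = Pow(Add(Rational(5, 2), Mul(Rational(1, 2), 6)), 2) = Pow(Add(Rational(5, 2), 3), 2) = Pow(Rational(11, 2), 2) = Rational(121, 4)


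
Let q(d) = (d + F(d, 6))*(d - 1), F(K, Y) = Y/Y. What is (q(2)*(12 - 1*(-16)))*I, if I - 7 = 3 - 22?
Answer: -1008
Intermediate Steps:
F(K, Y) = 1
q(d) = (1 + d)*(-1 + d) (q(d) = (d + 1)*(d - 1) = (1 + d)*(-1 + d))
I = -12 (I = 7 + (3 - 22) = 7 - 19 = -12)
(q(2)*(12 - 1*(-16)))*I = ((-1 + 2²)*(12 - 1*(-16)))*(-12) = ((-1 + 4)*(12 + 16))*(-12) = (3*28)*(-12) = 84*(-12) = -1008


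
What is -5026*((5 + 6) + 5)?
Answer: -80416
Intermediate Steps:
-5026*((5 + 6) + 5) = -5026*(11 + 5) = -5026*16 = -80416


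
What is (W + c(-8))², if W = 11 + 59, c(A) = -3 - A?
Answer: 5625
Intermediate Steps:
W = 70
(W + c(-8))² = (70 + (-3 - 1*(-8)))² = (70 + (-3 + 8))² = (70 + 5)² = 75² = 5625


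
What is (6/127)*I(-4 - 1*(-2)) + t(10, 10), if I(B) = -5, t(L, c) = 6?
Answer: 732/127 ≈ 5.7638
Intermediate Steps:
(6/127)*I(-4 - 1*(-2)) + t(10, 10) = (6/127)*(-5) + 6 = -30/127 + 6 = 732/127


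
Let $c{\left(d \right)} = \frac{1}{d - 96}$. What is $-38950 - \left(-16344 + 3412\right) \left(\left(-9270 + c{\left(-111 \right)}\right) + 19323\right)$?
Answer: $\frac{26903041390}{207} \approx 1.2997 \cdot 10^{8}$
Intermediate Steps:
$c{\left(d \right)} = \frac{1}{-96 + d}$
$-38950 - \left(-16344 + 3412\right) \left(\left(-9270 + c{\left(-111 \right)}\right) + 19323\right) = -38950 - \left(-16344 + 3412\right) \left(\left(-9270 + \frac{1}{-96 - 111}\right) + 19323\right) = -38950 - - 12932 \left(\left(-9270 + \frac{1}{-207}\right) + 19323\right) = -38950 - - 12932 \left(\left(-9270 - \frac{1}{207}\right) + 19323\right) = -38950 - - 12932 \left(- \frac{1918891}{207} + 19323\right) = -38950 - \left(-12932\right) \frac{2080970}{207} = -38950 - - \frac{26911104040}{207} = -38950 + \frac{26911104040}{207} = \frac{26903041390}{207}$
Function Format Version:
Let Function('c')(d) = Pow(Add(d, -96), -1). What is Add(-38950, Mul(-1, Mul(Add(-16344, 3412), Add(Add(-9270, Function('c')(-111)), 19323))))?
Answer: Rational(26903041390, 207) ≈ 1.2997e+8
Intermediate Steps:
Function('c')(d) = Pow(Add(-96, d), -1)
Add(-38950, Mul(-1, Mul(Add(-16344, 3412), Add(Add(-9270, Function('c')(-111)), 19323)))) = Add(-38950, Mul(-1, Mul(Add(-16344, 3412), Add(Add(-9270, Pow(Add(-96, -111), -1)), 19323)))) = Add(-38950, Mul(-1, Mul(-12932, Add(Add(-9270, Pow(-207, -1)), 19323)))) = Add(-38950, Mul(-1, Mul(-12932, Add(Add(-9270, Rational(-1, 207)), 19323)))) = Add(-38950, Mul(-1, Mul(-12932, Add(Rational(-1918891, 207), 19323)))) = Add(-38950, Mul(-1, Mul(-12932, Rational(2080970, 207)))) = Add(-38950, Mul(-1, Rational(-26911104040, 207))) = Add(-38950, Rational(26911104040, 207)) = Rational(26903041390, 207)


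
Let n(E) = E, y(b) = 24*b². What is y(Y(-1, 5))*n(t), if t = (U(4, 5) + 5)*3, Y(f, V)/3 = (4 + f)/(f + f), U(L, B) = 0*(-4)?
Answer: 7290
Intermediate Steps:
U(L, B) = 0
Y(f, V) = 3*(4 + f)/(2*f) (Y(f, V) = 3*((4 + f)/(f + f)) = 3*((4 + f)/((2*f))) = 3*((4 + f)*(1/(2*f))) = 3*((4 + f)/(2*f)) = 3*(4 + f)/(2*f))
t = 15 (t = (0 + 5)*3 = 5*3 = 15)
y(Y(-1, 5))*n(t) = (24*(3/2 + 6/(-1))²)*15 = (24*(3/2 + 6*(-1))²)*15 = (24*(3/2 - 6)²)*15 = (24*(-9/2)²)*15 = (24*(81/4))*15 = 486*15 = 7290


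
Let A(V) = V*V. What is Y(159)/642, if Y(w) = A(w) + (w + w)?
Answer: 8533/214 ≈ 39.874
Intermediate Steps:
A(V) = V**2
Y(w) = w**2 + 2*w (Y(w) = w**2 + (w + w) = w**2 + 2*w)
Y(159)/642 = (159*(2 + 159))/642 = (159*161)*(1/642) = 25599*(1/642) = 8533/214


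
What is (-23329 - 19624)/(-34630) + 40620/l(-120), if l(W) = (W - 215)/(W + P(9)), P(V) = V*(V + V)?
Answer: -11813155189/2320210 ≈ -5091.4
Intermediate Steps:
P(V) = 2*V² (P(V) = V*(2*V) = 2*V²)
l(W) = (-215 + W)/(162 + W) (l(W) = (W - 215)/(W + 2*9²) = (-215 + W)/(W + 2*81) = (-215 + W)/(W + 162) = (-215 + W)/(162 + W))
(-23329 - 19624)/(-34630) + 40620/l(-120) = (-23329 - 19624)/(-34630) + 40620/(((-215 - 120)/(162 - 120))) = -42953*(-1/34630) + 40620/((-335/42)) = 42953/34630 + 40620/(((1/42)*(-335))) = 42953/34630 + 40620/(-335/42) = 42953/34630 + 40620*(-42/335) = 42953/34630 - 341208/67 = -11813155189/2320210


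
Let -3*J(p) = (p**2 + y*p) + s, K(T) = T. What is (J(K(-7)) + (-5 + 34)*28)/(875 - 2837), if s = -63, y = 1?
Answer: -91/218 ≈ -0.41743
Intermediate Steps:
J(p) = 21 - p/3 - p**2/3 (J(p) = -((p**2 + 1*p) - 63)/3 = -((p**2 + p) - 63)/3 = -((p + p**2) - 63)/3 = -(-63 + p + p**2)/3 = 21 - p/3 - p**2/3)
(J(K(-7)) + (-5 + 34)*28)/(875 - 2837) = ((21 - 1/3*(-7) - 1/3*(-7)**2) + (-5 + 34)*28)/(875 - 2837) = ((21 + 7/3 - 1/3*49) + 29*28)/(-1962) = ((21 + 7/3 - 49/3) + 812)*(-1/1962) = (7 + 812)*(-1/1962) = 819*(-1/1962) = -91/218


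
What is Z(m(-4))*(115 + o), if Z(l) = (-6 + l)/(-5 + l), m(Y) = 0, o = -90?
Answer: 30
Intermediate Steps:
Z(l) = (-6 + l)/(-5 + l)
Z(m(-4))*(115 + o) = ((-6 + 0)/(-5 + 0))*(115 - 90) = (-6/(-5))*25 = -⅕*(-6)*25 = (6/5)*25 = 30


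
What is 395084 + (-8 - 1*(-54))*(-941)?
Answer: 351798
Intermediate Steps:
395084 + (-8 - 1*(-54))*(-941) = 395084 + (-8 + 54)*(-941) = 395084 + 46*(-941) = 395084 - 43286 = 351798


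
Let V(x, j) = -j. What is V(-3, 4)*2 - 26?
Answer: -34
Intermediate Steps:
V(-3, 4)*2 - 26 = -1*4*2 - 26 = -4*2 - 26 = -8 - 26 = -34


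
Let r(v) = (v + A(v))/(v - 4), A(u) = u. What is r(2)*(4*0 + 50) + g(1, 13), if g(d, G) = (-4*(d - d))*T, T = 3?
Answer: -100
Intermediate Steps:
r(v) = 2*v/(-4 + v) (r(v) = (v + v)/(v - 4) = (2*v)/(-4 + v) = 2*v/(-4 + v))
g(d, G) = 0 (g(d, G) = -4*(d - d)*3 = -4*0*3 = 0*3 = 0)
r(2)*(4*0 + 50) + g(1, 13) = (2*2/(-4 + 2))*(4*0 + 50) + 0 = (2*2/(-2))*(0 + 50) + 0 = (2*2*(-1/2))*50 + 0 = -2*50 + 0 = -100 + 0 = -100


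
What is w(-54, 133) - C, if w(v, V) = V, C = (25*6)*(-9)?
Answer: 1483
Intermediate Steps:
C = -1350 (C = 150*(-9) = -1350)
w(-54, 133) - C = 133 - 1*(-1350) = 133 + 1350 = 1483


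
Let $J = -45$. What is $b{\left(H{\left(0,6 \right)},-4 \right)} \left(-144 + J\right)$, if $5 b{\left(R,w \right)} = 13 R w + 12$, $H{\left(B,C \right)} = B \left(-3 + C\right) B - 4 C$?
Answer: $-47628$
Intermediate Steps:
$H{\left(B,C \right)} = - 4 C + B^{2} \left(-3 + C\right)$ ($H{\left(B,C \right)} = B^{2} \left(-3 + C\right) - 4 C = - 4 C + B^{2} \left(-3 + C\right)$)
$b{\left(R,w \right)} = \frac{12}{5} + \frac{13 R w}{5}$ ($b{\left(R,w \right)} = \frac{13 R w + 12}{5} = \frac{12 + 13 R w}{5} = \frac{12}{5} + \frac{13 R w}{5}$)
$b{\left(H{\left(0,6 \right)},-4 \right)} \left(-144 + J\right) = \left(\frac{12}{5} + \frac{13}{5} \left(\left(-4\right) 6 - 3 \cdot 0^{2} + 6 \cdot 0^{2}\right) \left(-4\right)\right) \left(-144 - 45\right) = \left(\frac{12}{5} + \frac{13}{5} \left(-24 - 0 + 6 \cdot 0\right) \left(-4\right)\right) \left(-189\right) = \left(\frac{12}{5} + \frac{13}{5} \left(-24 + 0 + 0\right) \left(-4\right)\right) \left(-189\right) = \left(\frac{12}{5} + \frac{13}{5} \left(-24\right) \left(-4\right)\right) \left(-189\right) = \left(\frac{12}{5} + \frac{1248}{5}\right) \left(-189\right) = 252 \left(-189\right) = -47628$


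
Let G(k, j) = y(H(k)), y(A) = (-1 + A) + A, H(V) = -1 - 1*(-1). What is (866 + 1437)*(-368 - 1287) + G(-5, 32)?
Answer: -3811466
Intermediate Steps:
H(V) = 0 (H(V) = -1 + 1 = 0)
y(A) = -1 + 2*A
G(k, j) = -1 (G(k, j) = -1 + 2*0 = -1 + 0 = -1)
(866 + 1437)*(-368 - 1287) + G(-5, 32) = (866 + 1437)*(-368 - 1287) - 1 = 2303*(-1655) - 1 = -3811465 - 1 = -3811466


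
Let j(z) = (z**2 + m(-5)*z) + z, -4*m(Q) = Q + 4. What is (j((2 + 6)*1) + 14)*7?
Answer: 616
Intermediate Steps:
m(Q) = -1 - Q/4 (m(Q) = -(Q + 4)/4 = -(4 + Q)/4 = -1 - Q/4)
j(z) = z**2 + 5*z/4 (j(z) = (z**2 + (-1 - 1/4*(-5))*z) + z = (z**2 + (-1 + 5/4)*z) + z = (z**2 + z/4) + z = z**2 + 5*z/4)
(j((2 + 6)*1) + 14)*7 = (((2 + 6)*1)*(5 + 4*((2 + 6)*1))/4 + 14)*7 = ((8*1)*(5 + 4*(8*1))/4 + 14)*7 = ((1/4)*8*(5 + 4*8) + 14)*7 = ((1/4)*8*(5 + 32) + 14)*7 = ((1/4)*8*37 + 14)*7 = (74 + 14)*7 = 88*7 = 616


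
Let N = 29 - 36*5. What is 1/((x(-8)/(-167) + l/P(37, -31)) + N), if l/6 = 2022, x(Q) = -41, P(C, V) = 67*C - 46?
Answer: -135437/19742388 ≈ -0.0068602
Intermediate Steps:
P(C, V) = -46 + 67*C
l = 12132 (l = 6*2022 = 12132)
N = -151 (N = 29 - 180 = -151)
1/((x(-8)/(-167) + l/P(37, -31)) + N) = 1/((-41/(-167) + 12132/(-46 + 67*37)) - 151) = 1/((-41*(-1/167) + 12132/(-46 + 2479)) - 151) = 1/((41/167 + 12132/2433) - 151) = 1/((41/167 + 12132*(1/2433)) - 151) = 1/((41/167 + 4044/811) - 151) = 1/(708599/135437 - 151) = 1/(-19742388/135437) = -135437/19742388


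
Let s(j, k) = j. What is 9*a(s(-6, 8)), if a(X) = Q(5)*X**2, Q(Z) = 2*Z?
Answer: 3240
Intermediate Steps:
a(X) = 10*X**2 (a(X) = (2*5)*X**2 = 10*X**2)
9*a(s(-6, 8)) = 9*(10*(-6)**2) = 9*(10*36) = 9*360 = 3240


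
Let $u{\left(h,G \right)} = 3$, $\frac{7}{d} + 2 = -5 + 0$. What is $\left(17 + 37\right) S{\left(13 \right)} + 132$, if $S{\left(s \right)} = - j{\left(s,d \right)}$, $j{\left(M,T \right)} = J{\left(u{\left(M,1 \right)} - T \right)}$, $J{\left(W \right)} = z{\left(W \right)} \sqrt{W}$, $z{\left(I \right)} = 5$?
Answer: $-408$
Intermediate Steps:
$d = -1$ ($d = \frac{7}{-2 + \left(-5 + 0\right)} = \frac{7}{-2 - 5} = \frac{7}{-7} = 7 \left(- \frac{1}{7}\right) = -1$)
$J{\left(W \right)} = 5 \sqrt{W}$
$j{\left(M,T \right)} = 5 \sqrt{3 - T}$
$S{\left(s \right)} = -10$ ($S{\left(s \right)} = - 5 \sqrt{3 - -1} = - 5 \sqrt{3 + 1} = - 5 \sqrt{4} = - 5 \cdot 2 = \left(-1\right) 10 = -10$)
$\left(17 + 37\right) S{\left(13 \right)} + 132 = \left(17 + 37\right) \left(-10\right) + 132 = 54 \left(-10\right) + 132 = -540 + 132 = -408$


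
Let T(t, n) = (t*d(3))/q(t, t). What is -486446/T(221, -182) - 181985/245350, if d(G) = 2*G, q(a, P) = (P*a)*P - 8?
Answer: -42941374686145847/10844470 ≈ -3.9597e+9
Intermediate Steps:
q(a, P) = -8 + a*P² (q(a, P) = a*P² - 8 = -8 + a*P²)
T(t, n) = 6*t/(-8 + t³) (T(t, n) = (t*(2*3))/(-8 + t*t²) = (t*6)/(-8 + t³) = (6*t)/(-8 + t³) = 6*t/(-8 + t³))
-486446/T(221, -182) - 181985/245350 = -486446/(6*221/(-8 + 221³)) - 181985/245350 = -486446/(6*221/(-8 + 10793861)) - 181985*1/245350 = -486446/(6*221/10793853) - 36397/49070 = -486446/(6*221*(1/10793853)) - 36397/49070 = -486446/442/3597951 - 36397/49070 = -486446*3597951/442 - 36397/49070 = -875104436073/221 - 36397/49070 = -42941374686145847/10844470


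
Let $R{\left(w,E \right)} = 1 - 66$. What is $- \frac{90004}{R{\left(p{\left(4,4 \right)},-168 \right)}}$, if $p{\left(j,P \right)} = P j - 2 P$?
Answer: $\frac{90004}{65} \approx 1384.7$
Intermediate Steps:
$p{\left(j,P \right)} = - 2 P + P j$
$R{\left(w,E \right)} = -65$
$- \frac{90004}{R{\left(p{\left(4,4 \right)},-168 \right)}} = - \frac{90004}{-65} = \left(-90004\right) \left(- \frac{1}{65}\right) = \frac{90004}{65}$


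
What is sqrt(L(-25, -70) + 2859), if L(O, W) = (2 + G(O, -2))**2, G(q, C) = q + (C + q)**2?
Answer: sqrt(501295) ≈ 708.02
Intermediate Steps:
L(O, W) = (2 + O + (-2 + O)**2)**2 (L(O, W) = (2 + (O + (-2 + O)**2))**2 = (2 + O + (-2 + O)**2)**2)
sqrt(L(-25, -70) + 2859) = sqrt((2 - 25 + (-2 - 25)**2)**2 + 2859) = sqrt((2 - 25 + (-27)**2)**2 + 2859) = sqrt((2 - 25 + 729)**2 + 2859) = sqrt(706**2 + 2859) = sqrt(498436 + 2859) = sqrt(501295)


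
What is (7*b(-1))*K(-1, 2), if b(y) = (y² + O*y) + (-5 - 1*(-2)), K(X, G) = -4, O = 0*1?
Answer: 56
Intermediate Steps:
O = 0
b(y) = -3 + y² (b(y) = (y² + 0*y) + (-5 - 1*(-2)) = (y² + 0) + (-5 + 2) = y² - 3 = -3 + y²)
(7*b(-1))*K(-1, 2) = (7*(-3 + (-1)²))*(-4) = (7*(-3 + 1))*(-4) = (7*(-2))*(-4) = -14*(-4) = 56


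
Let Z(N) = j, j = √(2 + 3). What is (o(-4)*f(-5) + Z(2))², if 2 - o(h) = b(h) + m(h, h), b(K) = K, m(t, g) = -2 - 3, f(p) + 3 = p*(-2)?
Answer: (77 + √5)² ≈ 6278.4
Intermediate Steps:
f(p) = -3 - 2*p (f(p) = -3 + p*(-2) = -3 - 2*p)
j = √5 ≈ 2.2361
m(t, g) = -5
Z(N) = √5
o(h) = 7 - h (o(h) = 2 - (h - 5) = 2 - (-5 + h) = 2 + (5 - h) = 7 - h)
(o(-4)*f(-5) + Z(2))² = ((7 - 1*(-4))*(-3 - 2*(-5)) + √5)² = ((7 + 4)*(-3 + 10) + √5)² = (11*7 + √5)² = (77 + √5)²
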